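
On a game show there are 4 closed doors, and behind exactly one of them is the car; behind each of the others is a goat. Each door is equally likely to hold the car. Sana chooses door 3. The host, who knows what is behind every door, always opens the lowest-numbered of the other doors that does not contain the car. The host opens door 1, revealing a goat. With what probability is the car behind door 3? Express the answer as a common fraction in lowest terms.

Condition on the true location of the car.
If it is behind door 1 (prior 1/4): the host opened door 1, so this case is ruled out; weight (1/4)·0 = 0.
If it is behind any of doors 2, 3, and 4 (prior 1/4 each): door 1 is the lowest-numbered option available, probability 1; weight (1/4)·1 = 1/4 each.
The weights sum to 3/4.
So P(the car behind door 3 | the host opened door 1) = (1/4) / (3/4) = 1/3.

1/3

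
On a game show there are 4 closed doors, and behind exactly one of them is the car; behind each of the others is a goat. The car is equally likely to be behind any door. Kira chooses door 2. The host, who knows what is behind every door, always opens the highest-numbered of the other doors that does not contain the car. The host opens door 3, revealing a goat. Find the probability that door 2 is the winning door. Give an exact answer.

Apply Bayes' rule, conditioning on where the car actually is.
If it is behind either of doors 1 and 2 (prior 1/4 each): the host would have opened door 4 instead, probability 0; weight (1/4)·0 = 0 each.
If it is behind door 3 (prior 1/4): the host opened door 3, so this case is ruled out; weight (1/4)·0 = 0.
If it is behind door 4 (prior 1/4): door 3 is the highest-numbered option available, probability 1; weight (1/4)·1 = 1/4.
The weights sum to 1/4.
So P(the car behind door 2 | the host opened door 3) = 0 / (1/4) = 0.

0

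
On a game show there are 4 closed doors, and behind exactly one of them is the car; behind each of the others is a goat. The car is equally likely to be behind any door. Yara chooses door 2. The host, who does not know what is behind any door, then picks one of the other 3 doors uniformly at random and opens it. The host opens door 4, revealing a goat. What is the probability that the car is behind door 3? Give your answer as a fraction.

Condition on the true location of the car.
If it is behind any of doors 1, 2, and 3 (prior 1/4 each): the host picks door 4 with probability 1/3 regardless, and it is not the prize; weight (1/4)·(1/3) = 1/12 each.
If it is behind door 4 (prior 1/4): the host opened door 4, so this case is ruled out; weight (1/4)·0 = 0.
The weights sum to 1/4.
So P(the car behind door 3 | the host opened door 4) = (1/12) / (1/4) = 1/3.

1/3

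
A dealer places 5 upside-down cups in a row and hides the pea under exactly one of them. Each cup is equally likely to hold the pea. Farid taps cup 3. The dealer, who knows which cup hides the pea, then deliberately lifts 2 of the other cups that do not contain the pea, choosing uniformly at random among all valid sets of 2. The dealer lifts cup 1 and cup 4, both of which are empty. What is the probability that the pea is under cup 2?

2/5

Apply Bayes' rule, conditioning on where the pea actually is.
If it is under either of cups 1 and 4 (prior 1/5 each): that cup was opened and seen not to hold the prize — ruled out; weight (1/5)·0 = 0 each.
If it is under either of cups 2 and 5 (prior 1/5 each): the dealer has 3 equally likely choices, so probability 1/3; weight (1/5)·(1/3) = 1/15 each.
If it is under cup 3 (prior 1/5): the dealer has 6 equally likely choices, so probability 1/6; weight (1/5)·(1/6) = 1/30.
The weights sum to 1/6.
So P(the pea under cup 2 | the dealer opened cup 1 and cup 4) = (1/15) / (1/6) = 2/5.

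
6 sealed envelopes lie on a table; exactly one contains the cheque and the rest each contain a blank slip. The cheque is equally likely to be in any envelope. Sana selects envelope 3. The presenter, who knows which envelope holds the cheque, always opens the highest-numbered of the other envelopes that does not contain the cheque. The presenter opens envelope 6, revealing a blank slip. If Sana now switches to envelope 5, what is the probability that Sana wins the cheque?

Apply Bayes' rule, conditioning on where the cheque actually is.
If it is in any of envelopes 1, 2, 3, 4, and 5 (prior 1/6 each): envelope 6 is the highest-numbered option available, probability 1; weight (1/6)·1 = 1/6 each.
If it is in envelope 6 (prior 1/6): the presenter opened envelope 6, so this case is ruled out; weight (1/6)·0 = 0.
The weights sum to 5/6.
So P(the cheque in envelope 5 | the presenter opened envelope 6) = (1/6) / (5/6) = 1/5.

1/5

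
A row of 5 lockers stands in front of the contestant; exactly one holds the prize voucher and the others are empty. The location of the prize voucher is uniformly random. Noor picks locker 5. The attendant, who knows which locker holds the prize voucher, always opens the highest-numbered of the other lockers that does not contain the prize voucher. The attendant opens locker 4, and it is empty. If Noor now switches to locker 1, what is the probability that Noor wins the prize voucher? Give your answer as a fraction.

1/4

Condition on the true location of the prize voucher.
If it is in any of lockers 1, 2, 3, and 5 (prior 1/5 each): locker 4 is the highest-numbered option available, probability 1; weight (1/5)·1 = 1/5 each.
If it is in locker 4 (prior 1/5): the attendant opened locker 4, so this case is ruled out; weight (1/5)·0 = 0.
The weights sum to 4/5.
So P(the prize voucher in locker 1 | the attendant opened locker 4) = (1/5) / (4/5) = 1/4.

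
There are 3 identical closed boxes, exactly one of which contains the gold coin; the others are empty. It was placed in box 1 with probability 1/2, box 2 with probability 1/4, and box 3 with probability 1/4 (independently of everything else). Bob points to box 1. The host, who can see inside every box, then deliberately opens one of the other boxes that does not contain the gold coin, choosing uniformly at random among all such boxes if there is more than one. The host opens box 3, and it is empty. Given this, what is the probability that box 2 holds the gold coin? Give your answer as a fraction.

1/2

Apply Bayes' rule, conditioning on where the gold coin actually is.
If it is in box 1 (prior 1/2): the host has 2 equally likely choices, so probability 1/2; weight (1/2)·(1/2) = 1/4.
If it is in box 2 (prior 1/4): the host has no choice, probability 1; weight (1/4)·1 = 1/4.
If it is in box 3 (prior 1/4): the host opened box 3, so this case is ruled out; weight (1/4)·0 = 0.
The weights sum to 1/2.
So P(the gold coin in box 2 | the host opened box 3) = (1/4) / (1/2) = 1/2.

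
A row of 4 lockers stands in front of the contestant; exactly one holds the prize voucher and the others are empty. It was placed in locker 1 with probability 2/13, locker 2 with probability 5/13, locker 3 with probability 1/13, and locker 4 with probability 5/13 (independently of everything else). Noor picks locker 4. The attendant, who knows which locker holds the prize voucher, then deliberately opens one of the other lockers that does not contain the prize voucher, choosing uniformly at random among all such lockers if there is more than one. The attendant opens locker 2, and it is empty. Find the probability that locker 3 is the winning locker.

Consider each possible location of the prize voucher in turn.
If it is in locker 1 (prior 2/13): the attendant has 2 equally likely choices, so probability 1/2; weight (2/13)·(1/2) = 1/13.
If it is in locker 2 (prior 5/13): the attendant opened locker 2, so this case is ruled out; weight (5/13)·0 = 0.
If it is in locker 3 (prior 1/13): the attendant has 2 equally likely choices, so probability 1/2; weight (1/13)·(1/2) = 1/26.
If it is in locker 4 (prior 5/13): the attendant has 3 equally likely choices, so probability 1/3; weight (5/13)·(1/3) = 5/39.
The weights sum to 19/78.
So P(the prize voucher in locker 3 | the attendant opened locker 2) = (1/26) / (19/78) = 3/19.

3/19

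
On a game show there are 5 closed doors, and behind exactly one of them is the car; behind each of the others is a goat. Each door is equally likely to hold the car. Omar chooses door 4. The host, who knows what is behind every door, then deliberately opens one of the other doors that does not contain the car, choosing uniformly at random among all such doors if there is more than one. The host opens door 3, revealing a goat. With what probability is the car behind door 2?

4/15

Condition on the true location of the car.
If it is behind any of doors 1, 2, and 5 (prior 1/5 each): the host has 3 equally likely choices, so probability 1/3; weight (1/5)·(1/3) = 1/15 each.
If it is behind door 3 (prior 1/5): the host opened door 3, so this case is ruled out; weight (1/5)·0 = 0.
If it is behind door 4 (prior 1/5): the host has 4 equally likely choices, so probability 1/4; weight (1/5)·(1/4) = 1/20.
The weights sum to 1/4.
So P(the car behind door 2 | the host opened door 3) = (1/15) / (1/4) = 4/15.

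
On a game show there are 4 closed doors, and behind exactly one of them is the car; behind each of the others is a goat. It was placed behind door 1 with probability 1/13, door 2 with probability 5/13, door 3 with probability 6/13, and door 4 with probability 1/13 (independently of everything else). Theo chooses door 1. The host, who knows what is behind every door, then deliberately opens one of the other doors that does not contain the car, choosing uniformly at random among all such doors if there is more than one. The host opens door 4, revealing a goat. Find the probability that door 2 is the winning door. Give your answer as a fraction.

Condition on the true location of the car.
If it is behind door 1 (prior 1/13): the host has 3 equally likely choices, so probability 1/3; weight (1/13)·(1/3) = 1/39.
If it is behind door 2 (prior 5/13): the host has 2 equally likely choices, so probability 1/2; weight (5/13)·(1/2) = 5/26.
If it is behind door 3 (prior 6/13): the host has 2 equally likely choices, so probability 1/2; weight (6/13)·(1/2) = 3/13.
If it is behind door 4 (prior 1/13): the host opened door 4, so this case is ruled out; weight (1/13)·0 = 0.
The weights sum to 35/78.
So P(the car behind door 2 | the host opened door 4) = (5/26) / (35/78) = 3/7.

3/7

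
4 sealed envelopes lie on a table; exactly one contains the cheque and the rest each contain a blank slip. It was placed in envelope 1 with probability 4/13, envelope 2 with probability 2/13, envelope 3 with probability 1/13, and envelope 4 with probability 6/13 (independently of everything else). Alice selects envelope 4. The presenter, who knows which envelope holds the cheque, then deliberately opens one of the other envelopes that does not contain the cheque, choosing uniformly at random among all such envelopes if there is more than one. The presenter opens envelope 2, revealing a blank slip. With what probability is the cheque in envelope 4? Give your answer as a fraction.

4/9

Condition on the true location of the cheque.
If it is in envelope 1 (prior 4/13): the presenter has 2 equally likely choices, so probability 1/2; weight (4/13)·(1/2) = 2/13.
If it is in envelope 2 (prior 2/13): the presenter opened envelope 2, so this case is ruled out; weight (2/13)·0 = 0.
If it is in envelope 3 (prior 1/13): the presenter has 2 equally likely choices, so probability 1/2; weight (1/13)·(1/2) = 1/26.
If it is in envelope 4 (prior 6/13): the presenter has 3 equally likely choices, so probability 1/3; weight (6/13)·(1/3) = 2/13.
The weights sum to 9/26.
So P(the cheque in envelope 4 | the presenter opened envelope 2) = (2/13) / (9/26) = 4/9.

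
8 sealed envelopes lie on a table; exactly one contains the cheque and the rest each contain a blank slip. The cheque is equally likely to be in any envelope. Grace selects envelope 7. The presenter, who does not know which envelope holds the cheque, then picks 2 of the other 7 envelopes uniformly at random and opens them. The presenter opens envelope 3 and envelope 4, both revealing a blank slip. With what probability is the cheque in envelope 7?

1/6

Because the presenter chose which envelopes to open without knowing where the cheque is, the choice is independent of the prize location. Learning that none of the 2 opened envelopes holds the cheque simply rules out those 2 locations and leaves the remaining 6 envelopes still equally likely by symmetry.
So P(the cheque in envelope 7) = 1/6.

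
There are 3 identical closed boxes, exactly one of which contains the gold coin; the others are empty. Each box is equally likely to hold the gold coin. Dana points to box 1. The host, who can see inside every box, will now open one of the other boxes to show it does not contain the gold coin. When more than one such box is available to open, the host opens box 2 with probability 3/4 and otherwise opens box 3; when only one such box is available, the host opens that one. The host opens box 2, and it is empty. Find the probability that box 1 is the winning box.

3/7

Apply Bayes' rule, conditioning on where the gold coin actually is.
If it is in box 1 (prior 1/3): box 2 is available, opened with probability 3/4; weight (1/3)·(3/4) = 1/4.
If it is in box 2 (prior 1/3): the host opened box 2, so this case is ruled out; weight (1/3)·0 = 0.
If it is in box 3 (prior 1/3): only box 2 is available, probability 1; weight (1/3)·1 = 1/3.
The weights sum to 7/12.
So P(the gold coin in box 1 | the host opened box 2) = (1/4) / (7/12) = 3/7.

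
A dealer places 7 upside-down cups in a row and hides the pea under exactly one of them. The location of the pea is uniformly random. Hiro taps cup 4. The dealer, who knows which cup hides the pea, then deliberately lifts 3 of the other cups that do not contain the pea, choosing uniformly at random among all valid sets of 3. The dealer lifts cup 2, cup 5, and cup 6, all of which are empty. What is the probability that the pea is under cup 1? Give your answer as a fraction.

Condition on the true location of the pea.
If it is under any of cups 1, 3, and 7 (prior 1/7 each): the dealer has 10 equally likely choices, so probability 1/10; weight (1/7)·(1/10) = 1/70 each.
If it is under any of cups 2, 5, and 6 (prior 1/7 each): that cup was opened and seen not to hold the prize — ruled out; weight (1/7)·0 = 0 each.
If it is under cup 4 (prior 1/7): the dealer has 20 equally likely choices, so probability 1/20; weight (1/7)·(1/20) = 1/140.
The weights sum to 1/20.
So P(the pea under cup 1 | the dealer opened cup 2, cup 5, and cup 6) = (1/70) / (1/20) = 2/7.

2/7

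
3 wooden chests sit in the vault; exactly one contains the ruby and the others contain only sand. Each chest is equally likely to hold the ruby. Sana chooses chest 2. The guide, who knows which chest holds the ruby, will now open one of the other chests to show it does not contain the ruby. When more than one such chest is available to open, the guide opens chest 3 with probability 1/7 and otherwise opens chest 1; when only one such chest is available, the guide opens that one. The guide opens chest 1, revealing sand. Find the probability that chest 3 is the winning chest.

7/13

Consider each possible location of the ruby in turn.
If it is in chest 1 (prior 1/3): the guide opened chest 1, so this case is ruled out; weight (1/3)·0 = 0.
If it is in chest 2 (prior 1/3): chest 3 is available but not opened, probability 6/7; weight (1/3)·(6/7) = 2/7.
If it is in chest 3 (prior 1/3): only chest 1 is available, probability 1; weight (1/3)·1 = 1/3.
The weights sum to 13/21.
So P(the ruby in chest 3 | the guide opened chest 1) = (1/3) / (13/21) = 7/13.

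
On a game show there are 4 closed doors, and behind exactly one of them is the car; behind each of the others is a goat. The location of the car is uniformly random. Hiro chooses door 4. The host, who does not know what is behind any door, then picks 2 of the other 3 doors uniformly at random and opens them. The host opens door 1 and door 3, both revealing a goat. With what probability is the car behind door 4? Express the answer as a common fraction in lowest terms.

1/2

Consider each possible location of the car in turn.
If it is behind either of doors 1 and 3 (prior 1/4 each): that door was opened and seen not to hold the prize — ruled out; weight (1/4)·0 = 0 each.
If it is behind either of doors 2 and 4 (prior 1/4 each): the host picks exactly this set with probability 1/3 regardless, and none is the prize; weight (1/4)·(1/3) = 1/12 each.
The weights sum to 1/6.
So P(the car behind door 4 | the host opened door 1 and door 3) = (1/12) / (1/6) = 1/2.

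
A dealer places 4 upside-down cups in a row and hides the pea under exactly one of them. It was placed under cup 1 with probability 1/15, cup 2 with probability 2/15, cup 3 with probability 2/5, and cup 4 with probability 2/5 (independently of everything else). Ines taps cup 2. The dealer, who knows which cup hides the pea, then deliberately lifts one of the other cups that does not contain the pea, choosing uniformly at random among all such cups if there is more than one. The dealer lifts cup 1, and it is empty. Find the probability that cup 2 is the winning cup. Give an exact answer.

Apply Bayes' rule, conditioning on where the pea actually is.
If it is under cup 1 (prior 1/15): the dealer opened cup 1, so this case is ruled out; weight (1/15)·0 = 0.
If it is under cup 2 (prior 2/15): the dealer has 3 equally likely choices, so probability 1/3; weight (2/15)·(1/3) = 2/45.
If it is under either of cups 3 and 4 (prior 2/5 each): the dealer has 2 equally likely choices, so probability 1/2; weight (2/5)·(1/2) = 1/5 each.
The weights sum to 4/9.
So P(the pea under cup 2 | the dealer opened cup 1) = (2/45) / (4/9) = 1/10.

1/10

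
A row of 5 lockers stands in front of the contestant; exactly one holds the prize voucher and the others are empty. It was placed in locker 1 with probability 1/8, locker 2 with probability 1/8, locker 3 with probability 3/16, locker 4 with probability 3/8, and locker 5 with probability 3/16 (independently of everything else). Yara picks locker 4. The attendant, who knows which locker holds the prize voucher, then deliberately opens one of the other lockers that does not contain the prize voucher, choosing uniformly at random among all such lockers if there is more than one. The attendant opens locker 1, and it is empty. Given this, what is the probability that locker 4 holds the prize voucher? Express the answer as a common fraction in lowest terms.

9/25

Apply Bayes' rule, conditioning on where the prize voucher actually is.
If it is in locker 1 (prior 1/8): the attendant opened locker 1, so this case is ruled out; weight (1/8)·0 = 0.
If it is in locker 2 (prior 1/8): the attendant has 3 equally likely choices, so probability 1/3; weight (1/8)·(1/3) = 1/24.
If it is in either of lockers 3 and 5 (prior 3/16 each): the attendant has 3 equally likely choices, so probability 1/3; weight (3/16)·(1/3) = 1/16 each.
If it is in locker 4 (prior 3/8): the attendant has 4 equally likely choices, so probability 1/4; weight (3/8)·(1/4) = 3/32.
The weights sum to 25/96.
So P(the prize voucher in locker 4 | the attendant opened locker 1) = (3/32) / (25/96) = 9/25.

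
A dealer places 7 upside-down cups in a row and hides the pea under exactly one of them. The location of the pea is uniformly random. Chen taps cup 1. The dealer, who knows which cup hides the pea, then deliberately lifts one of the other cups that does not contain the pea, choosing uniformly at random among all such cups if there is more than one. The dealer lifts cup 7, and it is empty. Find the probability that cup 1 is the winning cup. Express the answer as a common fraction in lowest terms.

1/7

Condition on the true location of the pea.
If it is under cup 1 (prior 1/7): the dealer has 6 equally likely choices, so probability 1/6; weight (1/7)·(1/6) = 1/42.
If it is under any of cups 2, 3, 4, 5, and 6 (prior 1/7 each): the dealer has 5 equally likely choices, so probability 1/5; weight (1/7)·(1/5) = 1/35 each.
If it is under cup 7 (prior 1/7): the dealer opened cup 7, so this case is ruled out; weight (1/7)·0 = 0.
The weights sum to 1/6.
So P(the pea under cup 1 | the dealer opened cup 7) = (1/42) / (1/6) = 1/7.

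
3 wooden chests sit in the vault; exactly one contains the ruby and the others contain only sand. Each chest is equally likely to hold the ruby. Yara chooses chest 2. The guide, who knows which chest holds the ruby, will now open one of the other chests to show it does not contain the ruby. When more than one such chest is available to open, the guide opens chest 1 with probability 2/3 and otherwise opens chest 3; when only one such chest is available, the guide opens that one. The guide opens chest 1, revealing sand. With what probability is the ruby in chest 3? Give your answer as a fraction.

Consider each possible location of the ruby in turn.
If it is in chest 1 (prior 1/3): the guide opened chest 1, so this case is ruled out; weight (1/3)·0 = 0.
If it is in chest 2 (prior 1/3): chest 1 is available, opened with probability 2/3; weight (1/3)·(2/3) = 2/9.
If it is in chest 3 (prior 1/3): only chest 1 is available, probability 1; weight (1/3)·1 = 1/3.
The weights sum to 5/9.
So P(the ruby in chest 3 | the guide opened chest 1) = (1/3) / (5/9) = 3/5.

3/5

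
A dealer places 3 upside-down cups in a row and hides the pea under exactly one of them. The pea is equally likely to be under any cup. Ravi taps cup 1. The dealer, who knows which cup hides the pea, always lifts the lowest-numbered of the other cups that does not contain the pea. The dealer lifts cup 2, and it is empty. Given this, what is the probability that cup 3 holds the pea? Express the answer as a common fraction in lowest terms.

Condition on the true location of the pea.
If it is under either of cups 1 and 3 (prior 1/3 each): cup 2 is the lowest-numbered option available, probability 1; weight (1/3)·1 = 1/3 each.
If it is under cup 2 (prior 1/3): the dealer opened cup 2, so this case is ruled out; weight (1/3)·0 = 0.
The weights sum to 2/3.
So P(the pea under cup 3 | the dealer opened cup 2) = (1/3) / (2/3) = 1/2.

1/2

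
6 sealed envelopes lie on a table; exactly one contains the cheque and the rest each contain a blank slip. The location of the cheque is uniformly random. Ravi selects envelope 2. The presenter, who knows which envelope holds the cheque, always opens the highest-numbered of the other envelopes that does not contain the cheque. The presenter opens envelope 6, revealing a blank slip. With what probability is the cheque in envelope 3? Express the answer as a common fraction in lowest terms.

1/5

Consider each possible location of the cheque in turn.
If it is in any of envelopes 1, 2, 3, 4, and 5 (prior 1/6 each): envelope 6 is the highest-numbered option available, probability 1; weight (1/6)·1 = 1/6 each.
If it is in envelope 6 (prior 1/6): the presenter opened envelope 6, so this case is ruled out; weight (1/6)·0 = 0.
The weights sum to 5/6.
So P(the cheque in envelope 3 | the presenter opened envelope 6) = (1/6) / (5/6) = 1/5.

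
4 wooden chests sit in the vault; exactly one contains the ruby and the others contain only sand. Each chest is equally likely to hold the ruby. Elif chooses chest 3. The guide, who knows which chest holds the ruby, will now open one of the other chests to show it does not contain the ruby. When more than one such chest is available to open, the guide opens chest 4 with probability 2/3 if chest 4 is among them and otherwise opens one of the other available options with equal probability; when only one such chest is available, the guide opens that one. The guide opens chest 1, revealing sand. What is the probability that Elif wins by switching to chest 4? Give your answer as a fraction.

1/2

Consider each possible location of the ruby in turn.
If it is in chest 1 (prior 1/4): the guide opened chest 1, so this case is ruled out; weight (1/4)·0 = 0.
If it is in chest 2 (prior 1/4): chest 4 is available but not opened, probability 1/3; weight (1/4)·(1/3) = 1/12.
If it is in chest 3 (prior 1/4): chest 4 is available but not opened; chest 1 gets probability (1 − 2/3)/2 = 1/6; weight (1/4)·(1/6) = 1/24.
If it is in chest 4 (prior 1/4): chest 4 holds the prize so is unavailable; the guide chooses uniformly among the 2 others, probability 1/2; weight (1/4)·(1/2) = 1/8.
The weights sum to 1/4.
So P(the ruby in chest 4 | the guide opened chest 1) = (1/8) / (1/4) = 1/2.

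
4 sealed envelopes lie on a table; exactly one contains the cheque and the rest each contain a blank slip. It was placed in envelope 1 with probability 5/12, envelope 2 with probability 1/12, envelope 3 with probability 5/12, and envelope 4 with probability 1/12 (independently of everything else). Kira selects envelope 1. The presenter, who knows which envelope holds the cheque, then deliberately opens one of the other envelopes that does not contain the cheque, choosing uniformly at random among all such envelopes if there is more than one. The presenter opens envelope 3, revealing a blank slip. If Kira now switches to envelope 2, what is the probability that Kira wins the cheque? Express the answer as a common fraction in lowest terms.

Condition on the true location of the cheque.
If it is in envelope 1 (prior 5/12): the presenter has 3 equally likely choices, so probability 1/3; weight (5/12)·(1/3) = 5/36.
If it is in either of envelopes 2 and 4 (prior 1/12 each): the presenter has 2 equally likely choices, so probability 1/2; weight (1/12)·(1/2) = 1/24 each.
If it is in envelope 3 (prior 5/12): the presenter opened envelope 3, so this case is ruled out; weight (5/12)·0 = 0.
The weights sum to 2/9.
So P(the cheque in envelope 2 | the presenter opened envelope 3) = (1/24) / (2/9) = 3/16.

3/16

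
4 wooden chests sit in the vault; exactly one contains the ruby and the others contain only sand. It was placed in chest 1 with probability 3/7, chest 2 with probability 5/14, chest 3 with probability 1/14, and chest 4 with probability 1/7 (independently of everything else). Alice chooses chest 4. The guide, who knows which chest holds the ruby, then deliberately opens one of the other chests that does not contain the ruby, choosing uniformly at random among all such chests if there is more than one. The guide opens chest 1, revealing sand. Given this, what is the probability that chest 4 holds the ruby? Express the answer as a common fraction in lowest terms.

Condition on the true location of the ruby.
If it is in chest 1 (prior 3/7): the guide opened chest 1, so this case is ruled out; weight (3/7)·0 = 0.
If it is in chest 2 (prior 5/14): the guide has 2 equally likely choices, so probability 1/2; weight (5/14)·(1/2) = 5/28.
If it is in chest 3 (prior 1/14): the guide has 2 equally likely choices, so probability 1/2; weight (1/14)·(1/2) = 1/28.
If it is in chest 4 (prior 1/7): the guide has 3 equally likely choices, so probability 1/3; weight (1/7)·(1/3) = 1/21.
The weights sum to 11/42.
So P(the ruby in chest 4 | the guide opened chest 1) = (1/21) / (11/42) = 2/11.

2/11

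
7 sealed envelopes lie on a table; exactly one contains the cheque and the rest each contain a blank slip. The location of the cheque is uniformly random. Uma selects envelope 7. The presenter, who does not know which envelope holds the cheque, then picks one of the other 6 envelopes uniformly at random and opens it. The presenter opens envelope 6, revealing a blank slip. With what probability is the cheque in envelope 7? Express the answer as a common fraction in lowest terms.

1/6

Because the presenter chose which envelope to open without knowing where the cheque is, the choice is independent of the prize location. Learning that envelope 6 does not hold the cheque simply rules out that one location and leaves the remaining 6 envelopes still equally likely by symmetry.
So P(the cheque in envelope 7) = 1/6.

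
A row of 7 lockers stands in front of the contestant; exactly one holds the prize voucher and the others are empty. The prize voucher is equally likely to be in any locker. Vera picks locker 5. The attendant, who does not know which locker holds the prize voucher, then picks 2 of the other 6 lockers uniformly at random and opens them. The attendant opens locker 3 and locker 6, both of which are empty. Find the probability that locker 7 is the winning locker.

1/5

Apply Bayes' rule, conditioning on where the prize voucher actually is.
If it is in any of lockers 1, 2, 4, 5, and 7 (prior 1/7 each): the attendant picks exactly this set with probability 1/15 regardless, and none is the prize; weight (1/7)·(1/15) = 1/105 each.
If it is in either of lockers 3 and 6 (prior 1/7 each): that locker was opened and seen not to hold the prize — ruled out; weight (1/7)·0 = 0 each.
The weights sum to 1/21.
So P(the prize voucher in locker 7 | the attendant opened locker 3 and locker 6) = (1/105) / (1/21) = 1/5.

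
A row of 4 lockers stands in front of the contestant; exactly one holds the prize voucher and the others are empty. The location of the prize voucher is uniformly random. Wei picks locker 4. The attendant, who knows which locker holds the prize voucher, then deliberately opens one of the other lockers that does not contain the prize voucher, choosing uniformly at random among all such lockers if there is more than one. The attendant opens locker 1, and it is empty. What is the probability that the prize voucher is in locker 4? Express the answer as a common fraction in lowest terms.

1/4

Apply Bayes' rule, conditioning on where the prize voucher actually is.
If it is in locker 1 (prior 1/4): the attendant opened locker 1, so this case is ruled out; weight (1/4)·0 = 0.
If it is in either of lockers 2 and 3 (prior 1/4 each): the attendant has 2 equally likely choices, so probability 1/2; weight (1/4)·(1/2) = 1/8 each.
If it is in locker 4 (prior 1/4): the attendant has 3 equally likely choices, so probability 1/3; weight (1/4)·(1/3) = 1/12.
The weights sum to 1/3.
So P(the prize voucher in locker 4 | the attendant opened locker 1) = (1/12) / (1/3) = 1/4.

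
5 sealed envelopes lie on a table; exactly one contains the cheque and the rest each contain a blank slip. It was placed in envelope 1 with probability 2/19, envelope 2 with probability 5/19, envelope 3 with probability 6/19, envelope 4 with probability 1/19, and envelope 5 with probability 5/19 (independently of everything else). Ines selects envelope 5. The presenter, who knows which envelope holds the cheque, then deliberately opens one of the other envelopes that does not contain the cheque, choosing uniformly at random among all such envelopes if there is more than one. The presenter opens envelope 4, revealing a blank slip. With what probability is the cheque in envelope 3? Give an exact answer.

24/67

Consider each possible location of the cheque in turn.
If it is in envelope 1 (prior 2/19): the presenter has 3 equally likely choices, so probability 1/3; weight (2/19)·(1/3) = 2/57.
If it is in envelope 2 (prior 5/19): the presenter has 3 equally likely choices, so probability 1/3; weight (5/19)·(1/3) = 5/57.
If it is in envelope 3 (prior 6/19): the presenter has 3 equally likely choices, so probability 1/3; weight (6/19)·(1/3) = 2/19.
If it is in envelope 4 (prior 1/19): the presenter opened envelope 4, so this case is ruled out; weight (1/19)·0 = 0.
If it is in envelope 5 (prior 5/19): the presenter has 4 equally likely choices, so probability 1/4; weight (5/19)·(1/4) = 5/76.
The weights sum to 67/228.
So P(the cheque in envelope 3 | the presenter opened envelope 4) = (2/19) / (67/228) = 24/67.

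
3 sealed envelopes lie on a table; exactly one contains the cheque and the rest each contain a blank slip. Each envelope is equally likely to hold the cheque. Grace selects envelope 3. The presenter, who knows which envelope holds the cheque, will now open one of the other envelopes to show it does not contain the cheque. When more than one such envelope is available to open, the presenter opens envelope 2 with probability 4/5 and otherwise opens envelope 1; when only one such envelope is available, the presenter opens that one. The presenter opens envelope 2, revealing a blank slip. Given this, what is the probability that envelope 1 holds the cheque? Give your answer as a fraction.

Consider each possible location of the cheque in turn.
If it is in envelope 1 (prior 1/3): only envelope 2 is available, probability 1; weight (1/3)·1 = 1/3.
If it is in envelope 2 (prior 1/3): the presenter opened envelope 2, so this case is ruled out; weight (1/3)·0 = 0.
If it is in envelope 3 (prior 1/3): envelope 2 is available, opened with probability 4/5; weight (1/3)·(4/5) = 4/15.
The weights sum to 3/5.
So P(the cheque in envelope 1 | the presenter opened envelope 2) = (1/3) / (3/5) = 5/9.

5/9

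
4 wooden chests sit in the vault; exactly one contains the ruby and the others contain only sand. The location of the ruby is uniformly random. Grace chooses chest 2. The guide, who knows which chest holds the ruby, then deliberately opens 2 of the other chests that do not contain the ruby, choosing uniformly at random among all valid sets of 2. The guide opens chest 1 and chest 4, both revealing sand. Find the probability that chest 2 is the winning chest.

Apply Bayes' rule, conditioning on where the ruby actually is.
If it is in either of chests 1 and 4 (prior 1/4 each): that chest was opened and seen not to hold the prize — ruled out; weight (1/4)·0 = 0 each.
If it is in chest 2 (prior 1/4): the guide has 3 equally likely choices, so probability 1/3; weight (1/4)·(1/3) = 1/12.
If it is in chest 3 (prior 1/4): the guide has no choice, probability 1; weight (1/4)·1 = 1/4.
The weights sum to 1/3.
So P(the ruby in chest 2 | the guide opened chest 1 and chest 4) = (1/12) / (1/3) = 1/4.

1/4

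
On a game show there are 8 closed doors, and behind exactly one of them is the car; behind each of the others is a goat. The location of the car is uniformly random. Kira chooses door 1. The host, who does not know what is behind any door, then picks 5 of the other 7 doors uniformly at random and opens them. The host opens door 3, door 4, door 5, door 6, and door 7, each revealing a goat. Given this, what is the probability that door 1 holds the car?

1/3

Apply Bayes' rule, conditioning on where the car actually is.
If it is behind any of doors 1, 2, and 8 (prior 1/8 each): the host picks exactly this set with probability 1/21 regardless, and none is the prize; weight (1/8)·(1/21) = 1/168 each.
If it is behind any of doors 3, 4, 5, 6, and 7 (prior 1/8 each): that door was opened and seen not to hold the prize — ruled out; weight (1/8)·0 = 0 each.
The weights sum to 1/56.
So P(the car behind door 1 | the host opened door 3, door 4, door 5, door 6, and door 7) = (1/168) / (1/56) = 1/3.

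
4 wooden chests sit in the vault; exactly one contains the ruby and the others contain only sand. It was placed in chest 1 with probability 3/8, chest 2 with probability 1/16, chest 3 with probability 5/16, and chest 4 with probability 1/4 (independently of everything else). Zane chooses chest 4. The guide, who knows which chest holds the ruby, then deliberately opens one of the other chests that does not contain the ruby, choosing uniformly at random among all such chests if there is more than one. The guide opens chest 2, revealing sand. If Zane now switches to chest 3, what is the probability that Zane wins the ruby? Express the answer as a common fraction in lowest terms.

15/41

Condition on the true location of the ruby.
If it is in chest 1 (prior 3/8): the guide has 2 equally likely choices, so probability 1/2; weight (3/8)·(1/2) = 3/16.
If it is in chest 2 (prior 1/16): the guide opened chest 2, so this case is ruled out; weight (1/16)·0 = 0.
If it is in chest 3 (prior 5/16): the guide has 2 equally likely choices, so probability 1/2; weight (5/16)·(1/2) = 5/32.
If it is in chest 4 (prior 1/4): the guide has 3 equally likely choices, so probability 1/3; weight (1/4)·(1/3) = 1/12.
The weights sum to 41/96.
So P(the ruby in chest 3 | the guide opened chest 2) = (5/32) / (41/96) = 15/41.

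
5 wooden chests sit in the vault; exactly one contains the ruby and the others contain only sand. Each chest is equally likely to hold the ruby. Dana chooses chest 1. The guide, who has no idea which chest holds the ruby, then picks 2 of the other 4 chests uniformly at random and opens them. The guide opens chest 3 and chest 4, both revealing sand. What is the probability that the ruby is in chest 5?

1/3

Condition on the true location of the ruby.
If it is in any of chests 1, 2, and 5 (prior 1/5 each): the guide picks exactly this set with probability 1/6 regardless, and none is the prize; weight (1/5)·(1/6) = 1/30 each.
If it is in either of chests 3 and 4 (prior 1/5 each): that chest was opened and seen not to hold the prize — ruled out; weight (1/5)·0 = 0 each.
The weights sum to 1/10.
So P(the ruby in chest 5 | the guide opened chest 3 and chest 4) = (1/30) / (1/10) = 1/3.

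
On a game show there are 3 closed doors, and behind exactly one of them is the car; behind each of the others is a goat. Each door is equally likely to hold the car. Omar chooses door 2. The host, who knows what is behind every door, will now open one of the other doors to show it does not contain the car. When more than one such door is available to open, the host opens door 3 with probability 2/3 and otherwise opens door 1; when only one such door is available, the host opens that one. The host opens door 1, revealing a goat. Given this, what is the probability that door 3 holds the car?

Apply Bayes' rule, conditioning on where the car actually is.
If it is behind door 1 (prior 1/3): the host opened door 1, so this case is ruled out; weight (1/3)·0 = 0.
If it is behind door 2 (prior 1/3): door 3 is available but not opened, probability 1/3; weight (1/3)·(1/3) = 1/9.
If it is behind door 3 (prior 1/3): only door 1 is available, probability 1; weight (1/3)·1 = 1/3.
The weights sum to 4/9.
So P(the car behind door 3 | the host opened door 1) = (1/3) / (4/9) = 3/4.

3/4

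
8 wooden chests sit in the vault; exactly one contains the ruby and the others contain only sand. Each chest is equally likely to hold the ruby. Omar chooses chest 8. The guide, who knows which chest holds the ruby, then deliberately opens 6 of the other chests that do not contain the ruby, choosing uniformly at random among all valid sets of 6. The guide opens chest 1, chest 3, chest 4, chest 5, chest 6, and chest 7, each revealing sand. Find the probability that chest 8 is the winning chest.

Consider each possible location of the ruby in turn.
If it is in any of chests 1, 3, 4, 5, 6, and 7 (prior 1/8 each): that chest was opened and seen not to hold the prize — ruled out; weight (1/8)·0 = 0 each.
If it is in chest 2 (prior 1/8): the guide has no choice, probability 1; weight (1/8)·1 = 1/8.
If it is in chest 8 (prior 1/8): the guide has 7 equally likely choices, so probability 1/7; weight (1/8)·(1/7) = 1/56.
The weights sum to 1/7.
So P(the ruby in chest 8 | the guide opened chest 1, chest 3, chest 4, chest 5, chest 6, and chest 7) = (1/56) / (1/7) = 1/8.

1/8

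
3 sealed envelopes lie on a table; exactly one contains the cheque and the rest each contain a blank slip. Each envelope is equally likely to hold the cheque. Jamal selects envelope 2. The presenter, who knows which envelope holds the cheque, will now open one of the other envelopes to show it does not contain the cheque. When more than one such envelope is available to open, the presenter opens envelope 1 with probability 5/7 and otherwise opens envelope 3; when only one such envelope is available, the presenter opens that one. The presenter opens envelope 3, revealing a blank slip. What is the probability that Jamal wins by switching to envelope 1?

Condition on the true location of the cheque.
If it is in envelope 1 (prior 1/3): only envelope 3 is available, probability 1; weight (1/3)·1 = 1/3.
If it is in envelope 2 (prior 1/3): envelope 1 is available but not opened, probability 2/7; weight (1/3)·(2/7) = 2/21.
If it is in envelope 3 (prior 1/3): the presenter opened envelope 3, so this case is ruled out; weight (1/3)·0 = 0.
The weights sum to 3/7.
So P(the cheque in envelope 1 | the presenter opened envelope 3) = (1/3) / (3/7) = 7/9.

7/9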